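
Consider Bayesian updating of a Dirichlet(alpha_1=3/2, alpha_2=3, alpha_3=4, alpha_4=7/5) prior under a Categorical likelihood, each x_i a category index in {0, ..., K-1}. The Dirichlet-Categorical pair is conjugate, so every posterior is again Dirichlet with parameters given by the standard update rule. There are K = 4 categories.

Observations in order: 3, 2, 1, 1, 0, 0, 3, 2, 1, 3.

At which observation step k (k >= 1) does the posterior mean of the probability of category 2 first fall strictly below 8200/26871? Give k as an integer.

k = 7

obs 1: x=3 → posterior Dirichlet(3/2, 3, 4, 12/5)
obs 2: x=2 → posterior Dirichlet(3/2, 3, 5, 12/5)
obs 3: x=1 → posterior Dirichlet(3/2, 4, 5, 12/5)
obs 4: x=1 → posterior Dirichlet(3/2, 5, 5, 12/5)
obs 5: x=0 → posterior Dirichlet(5/2, 5, 5, 12/5)
obs 6: x=0 → posterior Dirichlet(7/2, 5, 5, 12/5)
obs 7: x=3 → posterior Dirichlet(7/2, 5, 5, 17/5)
obs 8: x=2 → posterior Dirichlet(7/2, 5, 6, 17/5)
obs 9: x=1 → posterior Dirichlet(7/2, 6, 6, 17/5)
obs 10: x=3 → posterior Dirichlet(7/2, 6, 6, 22/5)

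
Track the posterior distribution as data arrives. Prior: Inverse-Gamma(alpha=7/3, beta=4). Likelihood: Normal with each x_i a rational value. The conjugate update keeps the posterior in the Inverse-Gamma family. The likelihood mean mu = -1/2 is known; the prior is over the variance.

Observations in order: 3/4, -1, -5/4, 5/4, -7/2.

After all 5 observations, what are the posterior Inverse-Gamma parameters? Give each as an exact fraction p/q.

alpha=29/6, beta=359/32

obs 1: x=3/4 → posterior Inverse-Gamma(17/6, 153/32)
obs 2: x=-1 → posterior Inverse-Gamma(10/3, 157/32)
obs 3: x=-5/4 → posterior Inverse-Gamma(23/6, 83/16)
obs 4: x=5/4 → posterior Inverse-Gamma(13/3, 215/32)
obs 5: x=-7/2 → posterior Inverse-Gamma(29/6, 359/32)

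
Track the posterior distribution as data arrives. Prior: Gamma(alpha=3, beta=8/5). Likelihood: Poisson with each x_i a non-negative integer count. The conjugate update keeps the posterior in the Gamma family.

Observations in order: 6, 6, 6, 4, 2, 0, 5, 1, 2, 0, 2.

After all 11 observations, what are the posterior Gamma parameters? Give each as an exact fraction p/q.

obs 1: x=6 → posterior Gamma(9, 13/5)
obs 2: x=6 → posterior Gamma(15, 18/5)
obs 3: x=6 → posterior Gamma(21, 23/5)
obs 4: x=4 → posterior Gamma(25, 28/5)
obs 5: x=2 → posterior Gamma(27, 33/5)
obs 6: x=0 → posterior Gamma(27, 38/5)
obs 7: x=5 → posterior Gamma(32, 43/5)
obs 8: x=1 → posterior Gamma(33, 48/5)
obs 9: x=2 → posterior Gamma(35, 53/5)
obs 10: x=0 → posterior Gamma(35, 58/5)
obs 11: x=2 → posterior Gamma(37, 63/5)

alpha=37, beta=63/5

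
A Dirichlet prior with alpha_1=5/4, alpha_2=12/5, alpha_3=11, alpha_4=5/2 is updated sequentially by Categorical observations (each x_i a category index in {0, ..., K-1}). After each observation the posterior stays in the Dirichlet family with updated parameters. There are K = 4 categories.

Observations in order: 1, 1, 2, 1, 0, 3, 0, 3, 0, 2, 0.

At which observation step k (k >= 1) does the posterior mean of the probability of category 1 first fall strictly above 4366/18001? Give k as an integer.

k = 4

obs 1: x=1 → posterior Dirichlet(5/4, 17/5, 11, 5/2)
obs 2: x=1 → posterior Dirichlet(5/4, 22/5, 11, 5/2)
obs 3: x=2 → posterior Dirichlet(5/4, 22/5, 12, 5/2)
obs 4: x=1 → posterior Dirichlet(5/4, 27/5, 12, 5/2)
obs 5: x=0 → posterior Dirichlet(9/4, 27/5, 12, 5/2)
obs 6: x=3 → posterior Dirichlet(9/4, 27/5, 12, 7/2)
obs 7: x=0 → posterior Dirichlet(13/4, 27/5, 12, 7/2)
obs 8: x=3 → posterior Dirichlet(13/4, 27/5, 12, 9/2)
obs 9: x=0 → posterior Dirichlet(17/4, 27/5, 12, 9/2)
obs 10: x=2 → posterior Dirichlet(17/4, 27/5, 13, 9/2)
obs 11: x=0 → posterior Dirichlet(21/4, 27/5, 13, 9/2)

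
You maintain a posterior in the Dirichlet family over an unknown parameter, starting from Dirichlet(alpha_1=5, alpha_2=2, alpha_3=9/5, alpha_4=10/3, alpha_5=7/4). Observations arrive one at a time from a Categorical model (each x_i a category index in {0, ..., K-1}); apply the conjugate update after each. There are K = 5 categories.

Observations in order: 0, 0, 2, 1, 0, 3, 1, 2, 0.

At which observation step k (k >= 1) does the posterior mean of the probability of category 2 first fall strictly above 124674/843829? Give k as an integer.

obs 1: x=0 → posterior Dirichlet(6, 2, 9/5, 10/3, 7/4)
obs 2: x=0 → posterior Dirichlet(7, 2, 9/5, 10/3, 7/4)
obs 3: x=2 → posterior Dirichlet(7, 2, 14/5, 10/3, 7/4)
obs 4: x=1 → posterior Dirichlet(7, 3, 14/5, 10/3, 7/4)
obs 5: x=0 → posterior Dirichlet(8, 3, 14/5, 10/3, 7/4)
obs 6: x=3 → posterior Dirichlet(8, 3, 14/5, 13/3, 7/4)
obs 7: x=1 → posterior Dirichlet(8, 4, 14/5, 13/3, 7/4)
obs 8: x=2 → posterior Dirichlet(8, 4, 19/5, 13/3, 7/4)
obs 9: x=0 → posterior Dirichlet(9, 4, 19/5, 13/3, 7/4)

k = 3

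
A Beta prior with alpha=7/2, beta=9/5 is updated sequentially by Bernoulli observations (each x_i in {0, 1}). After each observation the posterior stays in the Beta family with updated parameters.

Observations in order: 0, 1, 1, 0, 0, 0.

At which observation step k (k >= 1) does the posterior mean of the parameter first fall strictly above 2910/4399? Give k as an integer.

k = 3

obs 1: x=0 → posterior Beta(7/2, 14/5)
obs 2: x=1 → posterior Beta(9/2, 14/5)
obs 3: x=1 → posterior Beta(11/2, 14/5)
obs 4: x=0 → posterior Beta(11/2, 19/5)
obs 5: x=0 → posterior Beta(11/2, 24/5)
obs 6: x=0 → posterior Beta(11/2, 29/5)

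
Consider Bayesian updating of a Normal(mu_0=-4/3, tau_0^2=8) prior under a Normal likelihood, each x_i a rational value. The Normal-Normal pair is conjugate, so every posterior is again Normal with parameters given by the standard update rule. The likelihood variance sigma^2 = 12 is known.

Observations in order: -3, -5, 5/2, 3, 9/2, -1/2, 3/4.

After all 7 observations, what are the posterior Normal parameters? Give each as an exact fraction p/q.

obs 1: x=-3 → posterior Normal(-2, 24/5)
obs 2: x=-5 → posterior Normal(-20/7, 24/7)
obs 3: x=5/2 → posterior Normal(-5/3, 8/3)
obs 4: x=3 → posterior Normal(-9/11, 24/11)
obs 5: x=9/2 → posterior Normal(0, 24/13)
obs 6: x=-1/2 → posterior Normal(-1/15, 8/5)
obs 7: x=3/4 → posterior Normal(1/34, 24/17)

mu_0=1/34, tau_0^2=24/17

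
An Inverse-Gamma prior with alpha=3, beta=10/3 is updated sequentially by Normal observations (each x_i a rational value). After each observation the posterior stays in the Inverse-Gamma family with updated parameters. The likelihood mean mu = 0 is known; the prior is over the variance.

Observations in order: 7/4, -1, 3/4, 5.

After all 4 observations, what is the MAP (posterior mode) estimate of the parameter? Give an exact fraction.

871/288

obs 1: x=7/4 → posterior Inverse-Gamma(7/2, 467/96)
obs 2: x=-1 → posterior Inverse-Gamma(4, 515/96)
obs 3: x=3/4 → posterior Inverse-Gamma(9/2, 271/48)
obs 4: x=5 → posterior Inverse-Gamma(5, 871/48)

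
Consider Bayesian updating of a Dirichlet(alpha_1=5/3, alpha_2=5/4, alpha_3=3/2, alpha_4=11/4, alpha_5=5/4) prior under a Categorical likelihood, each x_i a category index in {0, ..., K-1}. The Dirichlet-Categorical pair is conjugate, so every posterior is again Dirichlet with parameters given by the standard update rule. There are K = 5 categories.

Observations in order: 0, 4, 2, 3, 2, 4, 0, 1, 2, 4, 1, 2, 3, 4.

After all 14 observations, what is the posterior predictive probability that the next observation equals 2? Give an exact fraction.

66/269

obs 1: x=0 → posterior Dirichlet(8/3, 5/4, 3/2, 11/4, 5/4)
obs 2: x=4 → posterior Dirichlet(8/3, 5/4, 3/2, 11/4, 9/4)
obs 3: x=2 → posterior Dirichlet(8/3, 5/4, 5/2, 11/4, 9/4)
obs 4: x=3 → posterior Dirichlet(8/3, 5/4, 5/2, 15/4, 9/4)
obs 5: x=2 → posterior Dirichlet(8/3, 5/4, 7/2, 15/4, 9/4)
obs 6: x=4 → posterior Dirichlet(8/3, 5/4, 7/2, 15/4, 13/4)
obs 7: x=0 → posterior Dirichlet(11/3, 5/4, 7/2, 15/4, 13/4)
obs 8: x=1 → posterior Dirichlet(11/3, 9/4, 7/2, 15/4, 13/4)
obs 9: x=2 → posterior Dirichlet(11/3, 9/4, 9/2, 15/4, 13/4)
obs 10: x=4 → posterior Dirichlet(11/3, 9/4, 9/2, 15/4, 17/4)
obs 11: x=1 → posterior Dirichlet(11/3, 13/4, 9/2, 15/4, 17/4)
obs 12: x=2 → posterior Dirichlet(11/3, 13/4, 11/2, 15/4, 17/4)
obs 13: x=3 → posterior Dirichlet(11/3, 13/4, 11/2, 19/4, 17/4)
obs 14: x=4 → posterior Dirichlet(11/3, 13/4, 11/2, 19/4, 21/4)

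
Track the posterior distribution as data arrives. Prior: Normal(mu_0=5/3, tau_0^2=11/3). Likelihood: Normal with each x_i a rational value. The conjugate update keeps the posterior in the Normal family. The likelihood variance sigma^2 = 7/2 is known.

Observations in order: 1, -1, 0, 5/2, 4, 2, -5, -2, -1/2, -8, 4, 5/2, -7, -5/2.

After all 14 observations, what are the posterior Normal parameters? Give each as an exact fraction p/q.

mu_0=-185/329, tau_0^2=11/47

obs 1: x=1 → posterior Normal(57/43, 77/43)
obs 2: x=-1 → posterior Normal(7/13, 77/65)
obs 3: x=0 → posterior Normal(35/87, 77/87)
obs 4: x=5/2 → posterior Normal(90/109, 77/109)
obs 5: x=4 → posterior Normal(178/131, 77/131)
obs 6: x=2 → posterior Normal(74/51, 77/153)
obs 7: x=-5 → posterior Normal(16/25, 11/25)
obs 8: x=-2 → posterior Normal(68/197, 77/197)
obs 9: x=-1/2 → posterior Normal(19/73, 77/219)
obs 10: x=-8 → posterior Normal(-119/241, 77/241)
obs 11: x=4 → posterior Normal(-31/263, 77/263)
obs 12: x=5/2 → posterior Normal(8/95, 77/285)
obs 13: x=-7 → posterior Normal(-130/307, 77/307)
obs 14: x=-5/2 → posterior Normal(-185/329, 11/47)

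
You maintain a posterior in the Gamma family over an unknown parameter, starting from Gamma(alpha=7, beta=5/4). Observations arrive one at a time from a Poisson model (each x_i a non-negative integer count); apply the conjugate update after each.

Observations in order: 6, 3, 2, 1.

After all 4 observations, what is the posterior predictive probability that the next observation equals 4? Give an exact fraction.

obs 1: x=6 → posterior Gamma(13, 9/4)
obs 2: x=3 → posterior Gamma(16, 13/4)
obs 3: x=2 → posterior Gamma(18, 17/4)
obs 4: x=1 → posterior Gamma(19, 21/4)

4961932949709898552761518746368/28421709430404007434844970703125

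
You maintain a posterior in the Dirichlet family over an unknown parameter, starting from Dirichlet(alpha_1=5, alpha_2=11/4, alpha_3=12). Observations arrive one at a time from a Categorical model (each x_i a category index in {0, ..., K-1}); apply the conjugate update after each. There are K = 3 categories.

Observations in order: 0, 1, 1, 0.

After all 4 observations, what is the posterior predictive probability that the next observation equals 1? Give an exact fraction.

1/5

obs 1: x=0 → posterior Dirichlet(6, 11/4, 12)
obs 2: x=1 → posterior Dirichlet(6, 15/4, 12)
obs 3: x=1 → posterior Dirichlet(6, 19/4, 12)
obs 4: x=0 → posterior Dirichlet(7, 19/4, 12)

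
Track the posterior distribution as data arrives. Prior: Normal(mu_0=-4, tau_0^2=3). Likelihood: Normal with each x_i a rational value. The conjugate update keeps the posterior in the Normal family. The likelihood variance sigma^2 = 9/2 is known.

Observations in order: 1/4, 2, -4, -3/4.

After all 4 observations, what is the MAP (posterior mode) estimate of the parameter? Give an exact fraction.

obs 1: x=1/4 → posterior Normal(-23/10, 9/5)
obs 2: x=2 → posterior Normal(-15/14, 9/7)
obs 3: x=-4 → posterior Normal(-31/18, 1)
obs 4: x=-3/4 → posterior Normal(-17/11, 9/11)

-17/11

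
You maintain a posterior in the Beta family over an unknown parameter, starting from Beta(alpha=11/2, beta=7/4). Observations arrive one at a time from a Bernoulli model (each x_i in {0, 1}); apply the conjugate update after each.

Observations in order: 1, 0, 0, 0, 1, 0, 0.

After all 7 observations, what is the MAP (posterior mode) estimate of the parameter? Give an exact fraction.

26/49

obs 1: x=1 → posterior Beta(13/2, 7/4)
obs 2: x=0 → posterior Beta(13/2, 11/4)
obs 3: x=0 → posterior Beta(13/2, 15/4)
obs 4: x=0 → posterior Beta(13/2, 19/4)
obs 5: x=1 → posterior Beta(15/2, 19/4)
obs 6: x=0 → posterior Beta(15/2, 23/4)
obs 7: x=0 → posterior Beta(15/2, 27/4)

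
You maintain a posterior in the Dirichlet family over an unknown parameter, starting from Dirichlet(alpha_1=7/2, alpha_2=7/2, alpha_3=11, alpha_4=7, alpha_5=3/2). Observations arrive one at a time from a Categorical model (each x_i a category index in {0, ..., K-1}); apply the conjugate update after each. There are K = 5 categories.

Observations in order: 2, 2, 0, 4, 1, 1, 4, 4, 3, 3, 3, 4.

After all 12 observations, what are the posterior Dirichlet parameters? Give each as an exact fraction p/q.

alpha_1=9/2, alpha_2=11/2, alpha_3=13, alpha_4=10, alpha_5=11/2

obs 1: x=2 → posterior Dirichlet(7/2, 7/2, 12, 7, 3/2)
obs 2: x=2 → posterior Dirichlet(7/2, 7/2, 13, 7, 3/2)
obs 3: x=0 → posterior Dirichlet(9/2, 7/2, 13, 7, 3/2)
obs 4: x=4 → posterior Dirichlet(9/2, 7/2, 13, 7, 5/2)
obs 5: x=1 → posterior Dirichlet(9/2, 9/2, 13, 7, 5/2)
obs 6: x=1 → posterior Dirichlet(9/2, 11/2, 13, 7, 5/2)
obs 7: x=4 → posterior Dirichlet(9/2, 11/2, 13, 7, 7/2)
obs 8: x=4 → posterior Dirichlet(9/2, 11/2, 13, 7, 9/2)
obs 9: x=3 → posterior Dirichlet(9/2, 11/2, 13, 8, 9/2)
obs 10: x=3 → posterior Dirichlet(9/2, 11/2, 13, 9, 9/2)
obs 11: x=3 → posterior Dirichlet(9/2, 11/2, 13, 10, 9/2)
obs 12: x=4 → posterior Dirichlet(9/2, 11/2, 13, 10, 11/2)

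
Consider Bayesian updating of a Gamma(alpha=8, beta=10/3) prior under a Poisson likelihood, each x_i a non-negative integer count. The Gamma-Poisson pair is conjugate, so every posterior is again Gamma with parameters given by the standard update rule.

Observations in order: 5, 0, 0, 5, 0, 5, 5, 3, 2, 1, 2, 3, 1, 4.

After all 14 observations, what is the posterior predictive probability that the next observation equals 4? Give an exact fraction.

838646787042593903137899618173368347285999665164132817019153384241837576109948928/6266808246307298666473604158482531946754261919047479523214860819280147552490234375

obs 1: x=5 → posterior Gamma(13, 13/3)
obs 2: x=0 → posterior Gamma(13, 16/3)
obs 3: x=0 → posterior Gamma(13, 19/3)
obs 4: x=5 → posterior Gamma(18, 22/3)
obs 5: x=0 → posterior Gamma(18, 25/3)
obs 6: x=5 → posterior Gamma(23, 28/3)
obs 7: x=5 → posterior Gamma(28, 31/3)
obs 8: x=3 → posterior Gamma(31, 34/3)
obs 9: x=2 → posterior Gamma(33, 37/3)
obs 10: x=1 → posterior Gamma(34, 40/3)
obs 11: x=2 → posterior Gamma(36, 43/3)
obs 12: x=3 → posterior Gamma(39, 46/3)
obs 13: x=1 → posterior Gamma(40, 49/3)
obs 14: x=4 → posterior Gamma(44, 52/3)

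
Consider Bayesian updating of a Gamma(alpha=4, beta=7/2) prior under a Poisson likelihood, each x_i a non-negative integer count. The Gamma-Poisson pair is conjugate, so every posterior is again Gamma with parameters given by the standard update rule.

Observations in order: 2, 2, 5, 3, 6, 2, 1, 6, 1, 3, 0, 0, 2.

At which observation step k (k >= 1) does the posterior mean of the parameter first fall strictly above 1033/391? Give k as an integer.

obs 1: x=2 → posterior Gamma(6, 9/2)
obs 2: x=2 → posterior Gamma(8, 11/2)
obs 3: x=5 → posterior Gamma(13, 13/2)
obs 4: x=3 → posterior Gamma(16, 15/2)
obs 5: x=6 → posterior Gamma(22, 17/2)
obs 6: x=2 → posterior Gamma(24, 19/2)
obs 7: x=1 → posterior Gamma(25, 21/2)
obs 8: x=6 → posterior Gamma(31, 23/2)
obs 9: x=1 → posterior Gamma(32, 25/2)
obs 10: x=3 → posterior Gamma(35, 27/2)
obs 11: x=0 → posterior Gamma(35, 29/2)
obs 12: x=0 → posterior Gamma(35, 31/2)
obs 13: x=2 → posterior Gamma(37, 33/2)

k = 8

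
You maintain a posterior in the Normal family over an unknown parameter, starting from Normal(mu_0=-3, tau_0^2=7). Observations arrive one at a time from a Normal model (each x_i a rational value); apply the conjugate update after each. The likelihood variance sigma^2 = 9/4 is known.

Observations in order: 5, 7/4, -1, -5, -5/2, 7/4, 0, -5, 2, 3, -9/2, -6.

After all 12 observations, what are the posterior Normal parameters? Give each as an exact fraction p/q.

obs 1: x=5 → posterior Normal(113/37, 63/37)
obs 2: x=7/4 → posterior Normal(162/65, 63/65)
obs 3: x=-1 → posterior Normal(134/93, 21/31)
obs 4: x=-5 → posterior Normal(-6/121, 63/121)
obs 5: x=-5/2 → posterior Normal(-76/149, 63/149)
obs 6: x=7/4 → posterior Normal(-9/59, 21/59)
obs 7: x=0 → posterior Normal(-27/205, 63/205)
obs 8: x=-5 → posterior Normal(-167/233, 63/233)
obs 9: x=2 → posterior Normal(-37/87, 7/29)
obs 10: x=3 → posterior Normal(-27/289, 63/289)
obs 11: x=-9/2 → posterior Normal(-153/317, 63/317)
obs 12: x=-6 → posterior Normal(-107/115, 21/115)

mu_0=-107/115, tau_0^2=21/115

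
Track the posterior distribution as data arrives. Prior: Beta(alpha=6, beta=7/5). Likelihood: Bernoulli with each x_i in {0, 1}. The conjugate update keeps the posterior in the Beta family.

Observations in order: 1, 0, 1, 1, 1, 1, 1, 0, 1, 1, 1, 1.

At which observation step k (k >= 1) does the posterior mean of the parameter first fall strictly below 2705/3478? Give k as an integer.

k = 2

obs 1: x=1 → posterior Beta(7, 7/5)
obs 2: x=0 → posterior Beta(7, 12/5)
obs 3: x=1 → posterior Beta(8, 12/5)
obs 4: x=1 → posterior Beta(9, 12/5)
obs 5: x=1 → posterior Beta(10, 12/5)
obs 6: x=1 → posterior Beta(11, 12/5)
obs 7: x=1 → posterior Beta(12, 12/5)
obs 8: x=0 → posterior Beta(12, 17/5)
obs 9: x=1 → posterior Beta(13, 17/5)
obs 10: x=1 → posterior Beta(14, 17/5)
obs 11: x=1 → posterior Beta(15, 17/5)
obs 12: x=1 → posterior Beta(16, 17/5)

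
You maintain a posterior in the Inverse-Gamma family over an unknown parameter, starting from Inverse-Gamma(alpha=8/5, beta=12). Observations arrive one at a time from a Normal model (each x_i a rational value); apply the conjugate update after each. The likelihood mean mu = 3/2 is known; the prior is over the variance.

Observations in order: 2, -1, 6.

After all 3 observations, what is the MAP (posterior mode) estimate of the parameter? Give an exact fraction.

obs 1: x=2 → posterior Inverse-Gamma(21/10, 97/8)
obs 2: x=-1 → posterior Inverse-Gamma(13/5, 61/4)
obs 3: x=6 → posterior Inverse-Gamma(31/10, 203/8)

1015/164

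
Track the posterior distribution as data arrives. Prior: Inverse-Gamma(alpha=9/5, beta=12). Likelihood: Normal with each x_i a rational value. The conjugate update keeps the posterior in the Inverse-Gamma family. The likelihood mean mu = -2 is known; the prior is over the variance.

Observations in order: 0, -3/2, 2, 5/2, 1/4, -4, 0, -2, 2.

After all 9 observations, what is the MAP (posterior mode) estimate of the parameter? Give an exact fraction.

obs 1: x=0 → posterior Inverse-Gamma(23/10, 14)
obs 2: x=-3/2 → posterior Inverse-Gamma(14/5, 113/8)
obs 3: x=2 → posterior Inverse-Gamma(33/10, 177/8)
obs 4: x=5/2 → posterior Inverse-Gamma(19/5, 129/4)
obs 5: x=1/4 → posterior Inverse-Gamma(43/10, 1113/32)
obs 6: x=-4 → posterior Inverse-Gamma(24/5, 1177/32)
obs 7: x=0 → posterior Inverse-Gamma(53/10, 1241/32)
obs 8: x=-2 → posterior Inverse-Gamma(29/5, 1241/32)
obs 9: x=2 → posterior Inverse-Gamma(63/10, 1497/32)

7485/1168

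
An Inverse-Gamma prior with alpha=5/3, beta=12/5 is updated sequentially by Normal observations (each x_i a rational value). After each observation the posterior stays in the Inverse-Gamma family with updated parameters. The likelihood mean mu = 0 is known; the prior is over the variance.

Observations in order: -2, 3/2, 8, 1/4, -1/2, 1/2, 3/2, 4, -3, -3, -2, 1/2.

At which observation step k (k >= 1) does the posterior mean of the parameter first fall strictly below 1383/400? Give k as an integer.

obs 1: x=-2 → posterior Inverse-Gamma(13/6, 22/5)
obs 2: x=3/2 → posterior Inverse-Gamma(8/3, 221/40)
obs 3: x=8 → posterior Inverse-Gamma(19/6, 1501/40)
obs 4: x=1/4 → posterior Inverse-Gamma(11/3, 6009/160)
obs 5: x=-1/2 → posterior Inverse-Gamma(25/6, 6029/160)
obs 6: x=1/2 → posterior Inverse-Gamma(14/3, 6049/160)
obs 7: x=3/2 → posterior Inverse-Gamma(31/6, 6229/160)
obs 8: x=4 → posterior Inverse-Gamma(17/3, 7509/160)
obs 9: x=-3 → posterior Inverse-Gamma(37/6, 8229/160)
obs 10: x=-3 → posterior Inverse-Gamma(20/3, 8949/160)
obs 11: x=-2 → posterior Inverse-Gamma(43/6, 9269/160)
obs 12: x=1/2 → posterior Inverse-Gamma(23/3, 9289/160)

k = 2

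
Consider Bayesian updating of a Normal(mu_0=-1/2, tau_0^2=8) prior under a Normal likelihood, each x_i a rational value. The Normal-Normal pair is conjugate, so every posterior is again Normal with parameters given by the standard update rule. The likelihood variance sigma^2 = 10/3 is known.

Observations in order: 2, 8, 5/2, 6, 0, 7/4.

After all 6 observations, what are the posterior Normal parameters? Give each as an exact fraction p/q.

obs 1: x=2 → posterior Normal(43/34, 40/17)
obs 2: x=8 → posterior Normal(235/58, 40/29)
obs 3: x=5/2 → posterior Normal(295/82, 40/41)
obs 4: x=6 → posterior Normal(439/106, 40/53)
obs 5: x=0 → posterior Normal(439/130, 8/13)
obs 6: x=7/4 → posterior Normal(481/154, 40/77)

mu_0=481/154, tau_0^2=40/77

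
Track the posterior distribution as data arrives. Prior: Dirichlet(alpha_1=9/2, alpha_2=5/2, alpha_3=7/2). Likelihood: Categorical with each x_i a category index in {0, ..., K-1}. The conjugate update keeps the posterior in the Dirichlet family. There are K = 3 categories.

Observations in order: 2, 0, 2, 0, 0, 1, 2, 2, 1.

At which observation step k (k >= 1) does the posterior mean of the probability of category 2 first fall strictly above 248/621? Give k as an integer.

k = 3

obs 1: x=2 → posterior Dirichlet(9/2, 5/2, 9/2)
obs 2: x=0 → posterior Dirichlet(11/2, 5/2, 9/2)
obs 3: x=2 → posterior Dirichlet(11/2, 5/2, 11/2)
obs 4: x=0 → posterior Dirichlet(13/2, 5/2, 11/2)
obs 5: x=0 → posterior Dirichlet(15/2, 5/2, 11/2)
obs 6: x=1 → posterior Dirichlet(15/2, 7/2, 11/2)
obs 7: x=2 → posterior Dirichlet(15/2, 7/2, 13/2)
obs 8: x=2 → posterior Dirichlet(15/2, 7/2, 15/2)
obs 9: x=1 → posterior Dirichlet(15/2, 9/2, 15/2)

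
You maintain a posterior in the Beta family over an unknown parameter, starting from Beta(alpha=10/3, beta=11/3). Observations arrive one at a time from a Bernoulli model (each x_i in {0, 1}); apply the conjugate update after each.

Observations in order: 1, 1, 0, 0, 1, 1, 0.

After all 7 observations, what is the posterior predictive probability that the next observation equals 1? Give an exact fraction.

11/21

obs 1: x=1 → posterior Beta(13/3, 11/3)
obs 2: x=1 → posterior Beta(16/3, 11/3)
obs 3: x=0 → posterior Beta(16/3, 14/3)
obs 4: x=0 → posterior Beta(16/3, 17/3)
obs 5: x=1 → posterior Beta(19/3, 17/3)
obs 6: x=1 → posterior Beta(22/3, 17/3)
obs 7: x=0 → posterior Beta(22/3, 20/3)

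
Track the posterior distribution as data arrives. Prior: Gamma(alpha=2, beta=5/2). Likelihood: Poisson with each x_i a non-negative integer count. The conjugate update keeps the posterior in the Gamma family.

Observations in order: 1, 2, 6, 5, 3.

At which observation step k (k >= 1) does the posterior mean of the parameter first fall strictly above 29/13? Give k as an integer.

k = 4

obs 1: x=1 → posterior Gamma(3, 7/2)
obs 2: x=2 → posterior Gamma(5, 9/2)
obs 3: x=6 → posterior Gamma(11, 11/2)
obs 4: x=5 → posterior Gamma(16, 13/2)
obs 5: x=3 → posterior Gamma(19, 15/2)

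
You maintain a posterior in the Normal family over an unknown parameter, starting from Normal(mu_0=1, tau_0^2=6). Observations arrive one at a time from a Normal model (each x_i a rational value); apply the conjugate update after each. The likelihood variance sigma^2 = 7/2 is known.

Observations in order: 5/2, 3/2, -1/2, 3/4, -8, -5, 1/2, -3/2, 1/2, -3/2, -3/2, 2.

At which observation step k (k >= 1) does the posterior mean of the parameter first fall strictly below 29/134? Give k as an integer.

k = 5

obs 1: x=5/2 → posterior Normal(37/19, 42/19)
obs 2: x=3/2 → posterior Normal(55/31, 42/31)
obs 3: x=-1/2 → posterior Normal(49/43, 42/43)
obs 4: x=3/4 → posterior Normal(58/55, 42/55)
obs 5: x=-8 → posterior Normal(-38/67, 42/67)
obs 6: x=-5 → posterior Normal(-98/79, 42/79)
obs 7: x=1/2 → posterior Normal(-92/91, 6/13)
obs 8: x=-3/2 → posterior Normal(-110/103, 42/103)
obs 9: x=1/2 → posterior Normal(-104/115, 42/115)
obs 10: x=-3/2 → posterior Normal(-122/127, 42/127)
obs 11: x=-3/2 → posterior Normal(-140/139, 42/139)
obs 12: x=2 → posterior Normal(-116/151, 42/151)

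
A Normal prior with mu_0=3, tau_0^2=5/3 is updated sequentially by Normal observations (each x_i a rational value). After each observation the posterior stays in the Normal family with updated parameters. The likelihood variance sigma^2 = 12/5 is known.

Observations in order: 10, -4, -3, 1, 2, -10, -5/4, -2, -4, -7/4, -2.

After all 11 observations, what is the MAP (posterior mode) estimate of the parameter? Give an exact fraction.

-267/311

obs 1: x=10 → posterior Normal(358/61, 60/61)
obs 2: x=-4 → posterior Normal(3, 30/43)
obs 3: x=-3 → posterior Normal(61/37, 20/37)
obs 4: x=1 → posterior Normal(26/17, 15/34)
obs 5: x=2 → posterior Normal(258/161, 60/161)
obs 6: x=-10 → posterior Normal(4/93, 10/31)
obs 7: x=-5/4 → posterior Normal(-93/844, 60/211)
obs 8: x=-2 → posterior Normal(-293/944, 15/59)
obs 9: x=-4 → posterior Normal(-77/116, 20/87)
obs 10: x=-7/4 → posterior Normal(-217/286, 30/143)
obs 11: x=-2 → posterior Normal(-267/311, 60/311)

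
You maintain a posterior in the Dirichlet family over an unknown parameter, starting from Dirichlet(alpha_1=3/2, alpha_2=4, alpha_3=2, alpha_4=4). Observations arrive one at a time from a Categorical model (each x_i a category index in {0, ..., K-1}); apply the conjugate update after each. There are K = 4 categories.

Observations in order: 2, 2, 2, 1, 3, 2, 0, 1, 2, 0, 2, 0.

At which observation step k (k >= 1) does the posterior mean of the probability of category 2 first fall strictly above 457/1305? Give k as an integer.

k = 11

obs 1: x=2 → posterior Dirichlet(3/2, 4, 3, 4)
obs 2: x=2 → posterior Dirichlet(3/2, 4, 4, 4)
obs 3: x=2 → posterior Dirichlet(3/2, 4, 5, 4)
obs 4: x=1 → posterior Dirichlet(3/2, 5, 5, 4)
obs 5: x=3 → posterior Dirichlet(3/2, 5, 5, 5)
obs 6: x=2 → posterior Dirichlet(3/2, 5, 6, 5)
obs 7: x=0 → posterior Dirichlet(5/2, 5, 6, 5)
obs 8: x=1 → posterior Dirichlet(5/2, 6, 6, 5)
obs 9: x=2 → posterior Dirichlet(5/2, 6, 7, 5)
obs 10: x=0 → posterior Dirichlet(7/2, 6, 7, 5)
obs 11: x=2 → posterior Dirichlet(7/2, 6, 8, 5)
obs 12: x=0 → posterior Dirichlet(9/2, 6, 8, 5)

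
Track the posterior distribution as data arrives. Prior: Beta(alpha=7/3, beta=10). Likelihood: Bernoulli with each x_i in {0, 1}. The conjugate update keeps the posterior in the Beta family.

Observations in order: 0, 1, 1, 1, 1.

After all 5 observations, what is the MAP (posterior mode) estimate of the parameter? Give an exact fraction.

obs 1: x=0 → posterior Beta(7/3, 11)
obs 2: x=1 → posterior Beta(10/3, 11)
obs 3: x=1 → posterior Beta(13/3, 11)
obs 4: x=1 → posterior Beta(16/3, 11)
obs 5: x=1 → posterior Beta(19/3, 11)

8/23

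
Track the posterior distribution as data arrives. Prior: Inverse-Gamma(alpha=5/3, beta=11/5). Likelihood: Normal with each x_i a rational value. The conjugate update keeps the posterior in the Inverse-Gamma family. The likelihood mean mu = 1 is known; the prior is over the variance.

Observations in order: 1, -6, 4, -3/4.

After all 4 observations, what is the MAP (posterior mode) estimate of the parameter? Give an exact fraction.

15711/2240

obs 1: x=1 → posterior Inverse-Gamma(13/6, 11/5)
obs 2: x=-6 → posterior Inverse-Gamma(8/3, 267/10)
obs 3: x=4 → posterior Inverse-Gamma(19/6, 156/5)
obs 4: x=-3/4 → posterior Inverse-Gamma(11/3, 5237/160)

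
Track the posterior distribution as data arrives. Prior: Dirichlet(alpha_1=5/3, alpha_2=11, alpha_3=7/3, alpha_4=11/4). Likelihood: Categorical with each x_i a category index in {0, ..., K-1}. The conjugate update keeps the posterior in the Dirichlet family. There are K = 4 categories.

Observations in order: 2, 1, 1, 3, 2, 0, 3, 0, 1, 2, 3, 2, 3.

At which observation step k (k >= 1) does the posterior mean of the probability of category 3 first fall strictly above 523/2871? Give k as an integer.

k = 7

obs 1: x=2 → posterior Dirichlet(5/3, 11, 10/3, 11/4)
obs 2: x=1 → posterior Dirichlet(5/3, 12, 10/3, 11/4)
obs 3: x=1 → posterior Dirichlet(5/3, 13, 10/3, 11/4)
obs 4: x=3 → posterior Dirichlet(5/3, 13, 10/3, 15/4)
obs 5: x=2 → posterior Dirichlet(5/3, 13, 13/3, 15/4)
obs 6: x=0 → posterior Dirichlet(8/3, 13, 13/3, 15/4)
obs 7: x=3 → posterior Dirichlet(8/3, 13, 13/3, 19/4)
obs 8: x=0 → posterior Dirichlet(11/3, 13, 13/3, 19/4)
obs 9: x=1 → posterior Dirichlet(11/3, 14, 13/3, 19/4)
obs 10: x=2 → posterior Dirichlet(11/3, 14, 16/3, 19/4)
obs 11: x=3 → posterior Dirichlet(11/3, 14, 16/3, 23/4)
obs 12: x=2 → posterior Dirichlet(11/3, 14, 19/3, 23/4)
obs 13: x=3 → posterior Dirichlet(11/3, 14, 19/3, 27/4)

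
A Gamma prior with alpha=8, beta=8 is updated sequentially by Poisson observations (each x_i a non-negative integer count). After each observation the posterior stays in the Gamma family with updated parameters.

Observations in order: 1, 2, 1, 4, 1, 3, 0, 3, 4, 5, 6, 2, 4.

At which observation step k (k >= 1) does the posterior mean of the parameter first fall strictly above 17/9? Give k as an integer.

obs 1: x=1 → posterior Gamma(9, 9)
obs 2: x=2 → posterior Gamma(11, 10)
obs 3: x=1 → posterior Gamma(12, 11)
obs 4: x=4 → posterior Gamma(16, 12)
obs 5: x=1 → posterior Gamma(17, 13)
obs 6: x=3 → posterior Gamma(20, 14)
obs 7: x=0 → posterior Gamma(20, 15)
obs 8: x=3 → posterior Gamma(23, 16)
obs 9: x=4 → posterior Gamma(27, 17)
obs 10: x=5 → posterior Gamma(32, 18)
obs 11: x=6 → posterior Gamma(38, 19)
obs 12: x=2 → posterior Gamma(40, 20)
obs 13: x=4 → posterior Gamma(44, 21)

k = 11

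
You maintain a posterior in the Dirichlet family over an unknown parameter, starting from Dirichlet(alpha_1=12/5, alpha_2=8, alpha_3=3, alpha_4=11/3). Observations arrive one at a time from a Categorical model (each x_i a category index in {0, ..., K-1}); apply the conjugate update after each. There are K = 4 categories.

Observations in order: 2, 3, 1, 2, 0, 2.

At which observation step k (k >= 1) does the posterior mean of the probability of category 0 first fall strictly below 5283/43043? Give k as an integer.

k = 3

obs 1: x=2 → posterior Dirichlet(12/5, 8, 4, 11/3)
obs 2: x=3 → posterior Dirichlet(12/5, 8, 4, 14/3)
obs 3: x=1 → posterior Dirichlet(12/5, 9, 4, 14/3)
obs 4: x=2 → posterior Dirichlet(12/5, 9, 5, 14/3)
obs 5: x=0 → posterior Dirichlet(17/5, 9, 5, 14/3)
obs 6: x=2 → posterior Dirichlet(17/5, 9, 6, 14/3)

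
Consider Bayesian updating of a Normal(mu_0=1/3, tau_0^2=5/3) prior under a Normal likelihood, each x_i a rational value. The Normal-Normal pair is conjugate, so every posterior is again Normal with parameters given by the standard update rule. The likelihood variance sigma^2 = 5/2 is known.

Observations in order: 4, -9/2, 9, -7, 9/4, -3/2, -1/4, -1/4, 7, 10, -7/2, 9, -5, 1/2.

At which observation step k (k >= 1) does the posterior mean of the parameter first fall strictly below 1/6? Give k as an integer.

obs 1: x=4 → posterior Normal(9/5, 1)
obs 2: x=-9/2 → posterior Normal(0, 5/7)
obs 3: x=9 → posterior Normal(2, 5/9)
obs 4: x=-7 → posterior Normal(4/11, 5/11)
obs 5: x=9/4 → posterior Normal(17/26, 5/13)
obs 6: x=-3/2 → posterior Normal(11/30, 1/3)
obs 7: x=-1/4 → posterior Normal(5/17, 5/17)
obs 8: x=-1/4 → posterior Normal(9/38, 5/19)
obs 9: x=7 → posterior Normal(37/42, 5/21)
obs 10: x=10 → posterior Normal(77/46, 5/23)
obs 11: x=-7/2 → posterior Normal(63/50, 1/5)
obs 12: x=9 → posterior Normal(11/6, 5/27)
obs 13: x=-5 → posterior Normal(79/58, 5/29)
obs 14: x=1/2 → posterior Normal(81/62, 5/31)

k = 2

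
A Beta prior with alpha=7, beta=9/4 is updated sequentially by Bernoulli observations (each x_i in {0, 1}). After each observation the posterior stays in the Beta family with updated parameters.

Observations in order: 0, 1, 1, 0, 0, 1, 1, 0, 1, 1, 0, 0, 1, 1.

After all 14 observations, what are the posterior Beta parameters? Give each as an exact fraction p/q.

alpha=15, beta=33/4

obs 1: x=0 → posterior Beta(7, 13/4)
obs 2: x=1 → posterior Beta(8, 13/4)
obs 3: x=1 → posterior Beta(9, 13/4)
obs 4: x=0 → posterior Beta(9, 17/4)
obs 5: x=0 → posterior Beta(9, 21/4)
obs 6: x=1 → posterior Beta(10, 21/4)
obs 7: x=1 → posterior Beta(11, 21/4)
obs 8: x=0 → posterior Beta(11, 25/4)
obs 9: x=1 → posterior Beta(12, 25/4)
obs 10: x=1 → posterior Beta(13, 25/4)
obs 11: x=0 → posterior Beta(13, 29/4)
obs 12: x=0 → posterior Beta(13, 33/4)
obs 13: x=1 → posterior Beta(14, 33/4)
obs 14: x=1 → posterior Beta(15, 33/4)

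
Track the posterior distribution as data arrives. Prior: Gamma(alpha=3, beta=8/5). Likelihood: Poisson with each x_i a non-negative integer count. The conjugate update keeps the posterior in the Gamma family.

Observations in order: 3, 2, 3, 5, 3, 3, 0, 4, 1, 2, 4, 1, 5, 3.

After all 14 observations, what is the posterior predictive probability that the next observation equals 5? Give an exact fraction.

obs 1: x=3 → posterior Gamma(6, 13/5)
obs 2: x=2 → posterior Gamma(8, 18/5)
obs 3: x=3 → posterior Gamma(11, 23/5)
obs 4: x=5 → posterior Gamma(16, 28/5)
obs 5: x=3 → posterior Gamma(19, 33/5)
obs 6: x=3 → posterior Gamma(22, 38/5)
obs 7: x=0 → posterior Gamma(22, 43/5)
obs 8: x=4 → posterior Gamma(26, 48/5)
obs 9: x=1 → posterior Gamma(27, 53/5)
obs 10: x=2 → posterior Gamma(29, 58/5)
obs 11: x=4 → posterior Gamma(33, 63/5)
obs 12: x=1 → posterior Gamma(34, 68/5)
obs 13: x=5 → posterior Gamma(39, 73/5)
obs 14: x=3 → posterior Gamma(42, 78/5)

125829611742075708104743267541554679862460158984787648515470119607744863585776225484800000/1572788560383389822539534516007905438294181071504796401220666185274924923154505919961792027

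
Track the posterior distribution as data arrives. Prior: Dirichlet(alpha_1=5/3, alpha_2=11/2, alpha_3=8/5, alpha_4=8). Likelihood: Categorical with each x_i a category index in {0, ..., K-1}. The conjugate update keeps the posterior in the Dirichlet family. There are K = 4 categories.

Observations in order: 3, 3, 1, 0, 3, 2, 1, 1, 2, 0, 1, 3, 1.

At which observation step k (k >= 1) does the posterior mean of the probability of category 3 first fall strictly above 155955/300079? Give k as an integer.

obs 1: x=3 → posterior Dirichlet(5/3, 11/2, 8/5, 9)
obs 2: x=3 → posterior Dirichlet(5/3, 11/2, 8/5, 10)
obs 3: x=1 → posterior Dirichlet(5/3, 13/2, 8/5, 10)
obs 4: x=0 → posterior Dirichlet(8/3, 13/2, 8/5, 10)
obs 5: x=3 → posterior Dirichlet(8/3, 13/2, 8/5, 11)
obs 6: x=2 → posterior Dirichlet(8/3, 13/2, 13/5, 11)
obs 7: x=1 → posterior Dirichlet(8/3, 15/2, 13/5, 11)
obs 8: x=1 → posterior Dirichlet(8/3, 17/2, 13/5, 11)
obs 9: x=2 → posterior Dirichlet(8/3, 17/2, 18/5, 11)
obs 10: x=0 → posterior Dirichlet(11/3, 17/2, 18/5, 11)
obs 11: x=1 → posterior Dirichlet(11/3, 19/2, 18/5, 11)
obs 12: x=3 → posterior Dirichlet(11/3, 19/2, 18/5, 12)
obs 13: x=1 → posterior Dirichlet(11/3, 21/2, 18/5, 12)

k = 2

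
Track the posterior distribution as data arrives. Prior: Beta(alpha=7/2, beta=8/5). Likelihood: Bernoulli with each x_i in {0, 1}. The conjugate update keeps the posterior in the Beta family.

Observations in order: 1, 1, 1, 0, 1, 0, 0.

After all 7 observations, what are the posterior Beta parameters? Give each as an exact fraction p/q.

alpha=15/2, beta=23/5

obs 1: x=1 → posterior Beta(9/2, 8/5)
obs 2: x=1 → posterior Beta(11/2, 8/5)
obs 3: x=1 → posterior Beta(13/2, 8/5)
obs 4: x=0 → posterior Beta(13/2, 13/5)
obs 5: x=1 → posterior Beta(15/2, 13/5)
obs 6: x=0 → posterior Beta(15/2, 18/5)
obs 7: x=0 → posterior Beta(15/2, 23/5)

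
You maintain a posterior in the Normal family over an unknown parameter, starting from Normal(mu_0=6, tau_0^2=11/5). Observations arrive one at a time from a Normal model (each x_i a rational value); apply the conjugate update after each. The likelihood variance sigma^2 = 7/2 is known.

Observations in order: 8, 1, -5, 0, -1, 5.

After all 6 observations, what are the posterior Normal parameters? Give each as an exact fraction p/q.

obs 1: x=8 → posterior Normal(386/57, 77/57)
obs 2: x=1 → posterior Normal(408/79, 77/79)
obs 3: x=-5 → posterior Normal(298/101, 77/101)
obs 4: x=0 → posterior Normal(298/123, 77/123)
obs 5: x=-1 → posterior Normal(276/145, 77/145)
obs 6: x=5 → posterior Normal(386/167, 77/167)

mu_0=386/167, tau_0^2=77/167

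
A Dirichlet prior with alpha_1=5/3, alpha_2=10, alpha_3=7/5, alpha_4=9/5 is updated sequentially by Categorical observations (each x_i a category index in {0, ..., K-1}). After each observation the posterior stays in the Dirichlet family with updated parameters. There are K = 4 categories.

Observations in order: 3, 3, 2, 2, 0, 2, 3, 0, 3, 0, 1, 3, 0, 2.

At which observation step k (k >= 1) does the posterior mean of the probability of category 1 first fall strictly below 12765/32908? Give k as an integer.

k = 14

obs 1: x=3 → posterior Dirichlet(5/3, 10, 7/5, 14/5)
obs 2: x=3 → posterior Dirichlet(5/3, 10, 7/5, 19/5)
obs 3: x=2 → posterior Dirichlet(5/3, 10, 12/5, 19/5)
obs 4: x=2 → posterior Dirichlet(5/3, 10, 17/5, 19/5)
obs 5: x=0 → posterior Dirichlet(8/3, 10, 17/5, 19/5)
obs 6: x=2 → posterior Dirichlet(8/3, 10, 22/5, 19/5)
obs 7: x=3 → posterior Dirichlet(8/3, 10, 22/5, 24/5)
obs 8: x=0 → posterior Dirichlet(11/3, 10, 22/5, 24/5)
obs 9: x=3 → posterior Dirichlet(11/3, 10, 22/5, 29/5)
obs 10: x=0 → posterior Dirichlet(14/3, 10, 22/5, 29/5)
obs 11: x=1 → posterior Dirichlet(14/3, 11, 22/5, 29/5)
obs 12: x=3 → posterior Dirichlet(14/3, 11, 22/5, 34/5)
obs 13: x=0 → posterior Dirichlet(17/3, 11, 22/5, 34/5)
obs 14: x=2 → posterior Dirichlet(17/3, 11, 27/5, 34/5)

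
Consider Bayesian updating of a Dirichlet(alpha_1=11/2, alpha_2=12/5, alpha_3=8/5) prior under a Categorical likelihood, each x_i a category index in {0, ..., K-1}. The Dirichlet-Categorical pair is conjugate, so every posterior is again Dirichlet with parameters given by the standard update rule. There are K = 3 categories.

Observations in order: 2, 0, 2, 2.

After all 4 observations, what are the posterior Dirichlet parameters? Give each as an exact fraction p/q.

alpha_1=13/2, alpha_2=12/5, alpha_3=23/5

obs 1: x=2 → posterior Dirichlet(11/2, 12/5, 13/5)
obs 2: x=0 → posterior Dirichlet(13/2, 12/5, 13/5)
obs 3: x=2 → posterior Dirichlet(13/2, 12/5, 18/5)
obs 4: x=2 → posterior Dirichlet(13/2, 12/5, 23/5)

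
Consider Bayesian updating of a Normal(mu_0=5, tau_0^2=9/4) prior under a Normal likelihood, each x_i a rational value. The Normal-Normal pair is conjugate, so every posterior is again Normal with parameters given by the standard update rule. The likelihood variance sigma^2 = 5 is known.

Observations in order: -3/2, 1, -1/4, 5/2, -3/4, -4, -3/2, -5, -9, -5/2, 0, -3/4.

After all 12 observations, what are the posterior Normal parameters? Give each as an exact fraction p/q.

obs 1: x=-3/2 → posterior Normal(173/58, 45/29)
obs 2: x=1 → posterior Normal(191/76, 45/38)
obs 3: x=-1/4 → posterior Normal(373/188, 45/47)
obs 4: x=5/2 → posterior Normal(463/224, 45/56)
obs 5: x=-3/4 → posterior Normal(109/65, 9/13)
obs 6: x=-4 → posterior Normal(73/74, 45/74)
obs 7: x=-3/2 → posterior Normal(119/166, 45/83)
obs 8: x=-5 → posterior Normal(29/184, 45/92)
obs 9: x=-9 → posterior Normal(-133/202, 45/101)
obs 10: x=-5/2 → posterior Normal(-89/110, 9/22)
obs 11: x=0 → posterior Normal(-89/119, 45/119)
obs 12: x=-3/4 → posterior Normal(-383/512, 45/128)

mu_0=-383/512, tau_0^2=45/128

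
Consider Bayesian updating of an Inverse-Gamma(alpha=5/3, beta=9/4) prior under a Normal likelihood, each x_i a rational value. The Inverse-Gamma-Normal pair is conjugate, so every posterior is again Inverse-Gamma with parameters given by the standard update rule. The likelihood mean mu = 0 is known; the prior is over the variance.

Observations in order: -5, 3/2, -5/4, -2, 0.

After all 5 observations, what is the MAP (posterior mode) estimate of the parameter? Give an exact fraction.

obs 1: x=-5 → posterior Inverse-Gamma(13/6, 59/4)
obs 2: x=3/2 → posterior Inverse-Gamma(8/3, 127/8)
obs 3: x=-5/4 → posterior Inverse-Gamma(19/6, 533/32)
obs 4: x=-2 → posterior Inverse-Gamma(11/3, 597/32)
obs 5: x=0 → posterior Inverse-Gamma(25/6, 597/32)

1791/496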